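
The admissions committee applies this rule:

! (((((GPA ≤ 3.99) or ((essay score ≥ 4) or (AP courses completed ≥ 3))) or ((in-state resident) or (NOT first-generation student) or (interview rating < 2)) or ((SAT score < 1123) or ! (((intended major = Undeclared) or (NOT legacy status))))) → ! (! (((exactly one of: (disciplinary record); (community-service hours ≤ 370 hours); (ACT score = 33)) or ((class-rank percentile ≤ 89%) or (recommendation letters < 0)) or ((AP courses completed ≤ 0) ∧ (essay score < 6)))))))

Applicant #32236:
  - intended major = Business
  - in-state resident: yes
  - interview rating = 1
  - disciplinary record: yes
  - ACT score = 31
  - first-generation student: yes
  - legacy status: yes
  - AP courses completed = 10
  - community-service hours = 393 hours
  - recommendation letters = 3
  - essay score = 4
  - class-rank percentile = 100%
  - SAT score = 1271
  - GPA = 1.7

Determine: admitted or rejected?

Atomic conditions:
  GPA ≤ 3.99: 1.7 ≤ 3.99 is true
  essay score ≥ 4: 4 ≥ 4 is true
  AP courses completed ≥ 3: 10 ≥ 3 is true
  in-state resident: yes → true
  NOT first-generation student: yes → false
  interview rating < 2: 1 < 2 is true
  SAT score < 1123: 1271 < 1123 is false
  intended major = Undeclared: Business == Undeclared is false
  NOT legacy status: yes → false
  disciplinary record: yes → true
  community-service hours ≤ 370 hours: 393 ≤ 370 is false
  ACT score = 33: 31 == 33 is false
  class-rank percentile ≤ 89%: 100 ≤ 89 is false
  recommendation letters < 0: 3 < 0 is false
  AP courses completed ≤ 0: 10 ≤ 0 is false
  essay score < 6: 4 < 6 is true
Combine:
[1.1.1.2] true OR true = true
[1.1.1] true OR true = true
[1.1.2] true OR false OR true = true
[1.1.3.2.1] false OR false = false
[1.1.3.2] NOT false = true
[1.1.3] false OR true = true
[1.1] true OR true OR true = true
[1.2.1.1.1] exactly-one(true, false, false) = true
[1.2.1.1.2] false OR false = false
[1.2.1.1.3] false AND true = false
[1.2.1.1] true OR false OR false = true
[1.2.1] NOT true = false
[1.2] NOT false = true
[1] true → true = true
[root] NOT true = false
Overall: false → rejected

Rejected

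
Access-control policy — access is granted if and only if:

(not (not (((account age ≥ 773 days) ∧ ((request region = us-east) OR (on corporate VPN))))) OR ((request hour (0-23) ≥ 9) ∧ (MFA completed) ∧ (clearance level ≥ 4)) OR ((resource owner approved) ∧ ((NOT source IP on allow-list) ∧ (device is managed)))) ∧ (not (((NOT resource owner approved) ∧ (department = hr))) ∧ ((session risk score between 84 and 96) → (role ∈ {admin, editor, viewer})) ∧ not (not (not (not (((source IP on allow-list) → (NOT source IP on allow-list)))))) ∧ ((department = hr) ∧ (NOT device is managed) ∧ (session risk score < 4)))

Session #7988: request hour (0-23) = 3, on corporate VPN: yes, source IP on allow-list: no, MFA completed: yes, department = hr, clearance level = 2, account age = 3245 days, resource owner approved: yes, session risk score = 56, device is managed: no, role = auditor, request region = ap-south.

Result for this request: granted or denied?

Atomic conditions:
  account age ≥ 773 days: 3245 ≥ 773 is true
  request region = us-east: ap-south == us-east is false
  on corporate VPN: yes → true
  request hour (0-23) ≥ 9: 3 ≥ 9 is false
  MFA completed: yes → true
  clearance level ≥ 4: 2 ≥ 4 is false
  resource owner approved: yes → true
  NOT source IP on allow-list: no → true
  device is managed: no → false
  NOT resource owner approved: yes → false
  department = hr: hr == hr is true
  session risk score between 84 and 96: 56 in [84, 96] is false
  role ∈ {admin, editor, viewer}: auditor is not in the set → false
  source IP on allow-list: no → false
  NOT device is managed: no → true
  session risk score < 4: 56 < 4 is false
Combine:
[1.1.1.1.2] false OR true = true
[1.1.1.1] true AND true = true
[1.1.1] NOT true = false
[1.1] NOT false = true
[1.2] false AND true AND false = false
[1.3.2] true AND false = false
[1.3] true AND false = false
[1] true OR false OR false = true
[2.1.1] false AND true = false
[2.1] NOT false = true
[2.2] false → false (antecedent false ⇒ implication holds) = true
[2.3.1.1.1.1] false → true (antecedent false ⇒ implication holds) = true
[2.3.1.1.1] NOT true = false
[2.3.1.1] NOT false = true
[2.3.1] NOT true = false
[2.3] NOT false = true
[2.4] true AND true AND false = false
[2] true AND true AND true AND false = false
[root] true AND false = false
Overall: false → denied

Denied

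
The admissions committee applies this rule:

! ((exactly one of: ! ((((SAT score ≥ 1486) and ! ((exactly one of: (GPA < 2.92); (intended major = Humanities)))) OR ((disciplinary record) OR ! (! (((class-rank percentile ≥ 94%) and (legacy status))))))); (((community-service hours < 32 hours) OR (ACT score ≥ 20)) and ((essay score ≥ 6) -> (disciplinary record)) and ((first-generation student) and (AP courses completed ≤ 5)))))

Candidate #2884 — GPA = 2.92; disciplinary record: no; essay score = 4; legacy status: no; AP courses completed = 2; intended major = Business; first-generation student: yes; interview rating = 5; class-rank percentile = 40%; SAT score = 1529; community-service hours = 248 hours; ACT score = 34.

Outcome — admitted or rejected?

Rejected

Atomic conditions:
  SAT score ≥ 1486: 1529 ≥ 1486 is true
  GPA < 2.92: 2.92 < 2.92 is false
  intended major = Humanities: Business == Humanities is false
  disciplinary record: no → false
  class-rank percentile ≥ 94%: 40 ≥ 94 is false
  legacy status: no → false
  community-service hours < 32 hours: 248 < 32 is false
  ACT score ≥ 20: 34 ≥ 20 is true
  essay score ≥ 6: 4 ≥ 6 is false
  first-generation student: yes → true
  AP courses completed ≤ 5: 2 ≤ 5 is true
Combine:
[1.1.1.1.2.1] exactly-one(false, false) = false
[1.1.1.1.2] NOT false = true
[1.1.1.1] true AND true = true
[1.1.1.2.2.1.1] false AND false = false
[1.1.1.2.2.1] NOT false = true
[1.1.1.2.2] NOT true = false
[1.1.1.2] false OR false = false
[1.1.1] true OR false = true
[1.1] NOT true = false
[1.2.1] false OR true = true
[1.2.2] false → false (antecedent false ⇒ implication holds) = true
[1.2.3] true AND true = true
[1.2] true AND true AND true = true
[1] exactly-one(false, true) = true
[root] NOT true = false
Overall: false → rejected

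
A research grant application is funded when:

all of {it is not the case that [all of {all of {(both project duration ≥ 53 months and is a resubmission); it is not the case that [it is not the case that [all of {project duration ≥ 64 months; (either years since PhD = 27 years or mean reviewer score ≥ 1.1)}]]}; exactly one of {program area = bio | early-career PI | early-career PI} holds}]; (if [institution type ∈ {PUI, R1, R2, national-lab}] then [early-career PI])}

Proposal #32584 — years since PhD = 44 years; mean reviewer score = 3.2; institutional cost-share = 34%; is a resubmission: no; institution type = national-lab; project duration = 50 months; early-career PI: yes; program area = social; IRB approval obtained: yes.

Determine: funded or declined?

Atomic conditions:
  project duration ≥ 53 months: 50 ≥ 53 is false
  is a resubmission: no → false
  project duration ≥ 64 months: 50 ≥ 64 is false
  years since PhD = 27 years: 44 == 27 is false
  mean reviewer score ≥ 1.1: 3.2 ≥ 1.1 is true
  program area = bio: social == bio is false
  early-career PI: yes → true
  institution type ∈ {PUI, R1, R2, national-lab}: national-lab is in the set → true
Combine:
[1.1.1.1] false AND false = false
[1.1.1.2.1.1.2] false OR true = true
[1.1.1.2.1.1] false AND true = false
[1.1.1.2.1] NOT false = true
[1.1.1.2] NOT true = false
[1.1.1] false AND false = false
[1.1.2] exactly-one(false, true, true) = false
[1.1] false AND false = false
[1] NOT false = true
[2] true → true = true
[root] true AND true = true
Overall: true → funded

Funded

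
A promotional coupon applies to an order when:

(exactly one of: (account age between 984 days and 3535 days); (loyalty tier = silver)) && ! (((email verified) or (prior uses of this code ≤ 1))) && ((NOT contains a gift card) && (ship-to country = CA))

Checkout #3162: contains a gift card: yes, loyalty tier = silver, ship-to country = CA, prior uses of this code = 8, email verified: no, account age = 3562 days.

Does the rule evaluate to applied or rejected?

Rejected

Atomic conditions:
  account age between 984 days and 3535 days: 3562 in [984, 3535] is false
  loyalty tier = silver: silver == silver is true
  email verified: no → false
  prior uses of this code ≤ 1: 8 ≤ 1 is false
  NOT contains a gift card: yes → false
  ship-to country = CA: CA == CA is true
Combine:
[1] exactly-one(false, true) = true
[2.1] false OR false = false
[2] NOT false = true
[3] false AND true = false
[root] true AND true AND false = false
Overall: false → rejected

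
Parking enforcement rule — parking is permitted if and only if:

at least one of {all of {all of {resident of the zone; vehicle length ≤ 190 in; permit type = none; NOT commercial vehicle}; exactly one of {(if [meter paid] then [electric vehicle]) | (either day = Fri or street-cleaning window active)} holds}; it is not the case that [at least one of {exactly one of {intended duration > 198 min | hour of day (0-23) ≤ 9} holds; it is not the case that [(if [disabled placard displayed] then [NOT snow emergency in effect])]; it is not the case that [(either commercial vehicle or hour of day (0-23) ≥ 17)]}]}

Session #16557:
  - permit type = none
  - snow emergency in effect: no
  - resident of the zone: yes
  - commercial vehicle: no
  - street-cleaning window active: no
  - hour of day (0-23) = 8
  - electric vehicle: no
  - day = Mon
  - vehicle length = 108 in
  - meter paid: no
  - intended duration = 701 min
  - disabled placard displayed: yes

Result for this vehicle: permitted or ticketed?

Atomic conditions:
  resident of the zone: yes → true
  vehicle length ≤ 190 in: 108 ≤ 190 is true
  permit type = none: none == none is true
  NOT commercial vehicle: no → true
  meter paid: no → false
  electric vehicle: no → false
  day = Fri: Mon == Fri is false
  street-cleaning window active: no → false
  intended duration > 198 min: 701 > 198 is true
  hour of day (0-23) ≤ 9: 8 ≤ 9 is true
  disabled placard displayed: yes → true
  NOT snow emergency in effect: no → true
  commercial vehicle: no → false
  hour of day (0-23) ≥ 17: 8 ≥ 17 is false
Combine:
[1.1] true AND true AND true AND true = true
[1.2.1] false → false (antecedent false ⇒ implication holds) = true
[1.2.2] false OR false = false
[1.2] exactly-one(true, false) = true
[1] true AND true = true
[2.1.1] exactly-one(true, true) = false
[2.1.2.1] true → true = true
[2.1.2] NOT true = false
[2.1.3.1] false OR false = false
[2.1.3] NOT false = true
[2.1] false OR false OR true = true
[2] NOT true = false
[root] true OR false = true
Overall: true → permitted

Permitted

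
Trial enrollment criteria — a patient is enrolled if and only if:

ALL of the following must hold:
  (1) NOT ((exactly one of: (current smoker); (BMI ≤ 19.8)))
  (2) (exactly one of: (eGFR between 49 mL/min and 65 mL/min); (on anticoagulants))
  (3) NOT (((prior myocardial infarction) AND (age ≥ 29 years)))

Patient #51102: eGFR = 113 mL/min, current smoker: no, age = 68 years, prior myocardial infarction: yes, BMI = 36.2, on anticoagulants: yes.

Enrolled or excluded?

Excluded

Atomic conditions:
  current smoker: no → false
  BMI ≤ 19.8: 36.2 ≤ 19.8 is false
  eGFR between 49 mL/min and 65 mL/min: 113 in [49, 65] is false
  on anticoagulants: yes → true
  prior myocardial infarction: yes → true
  age ≥ 29 years: 68 ≥ 29 is true
Combine:
[1.1] exactly-one(false, false) = false
[1] NOT false = true
[2] exactly-one(false, true) = true
[3.1] true AND true = true
[3] NOT true = false
[root] true AND true AND false = false
Overall: false → excluded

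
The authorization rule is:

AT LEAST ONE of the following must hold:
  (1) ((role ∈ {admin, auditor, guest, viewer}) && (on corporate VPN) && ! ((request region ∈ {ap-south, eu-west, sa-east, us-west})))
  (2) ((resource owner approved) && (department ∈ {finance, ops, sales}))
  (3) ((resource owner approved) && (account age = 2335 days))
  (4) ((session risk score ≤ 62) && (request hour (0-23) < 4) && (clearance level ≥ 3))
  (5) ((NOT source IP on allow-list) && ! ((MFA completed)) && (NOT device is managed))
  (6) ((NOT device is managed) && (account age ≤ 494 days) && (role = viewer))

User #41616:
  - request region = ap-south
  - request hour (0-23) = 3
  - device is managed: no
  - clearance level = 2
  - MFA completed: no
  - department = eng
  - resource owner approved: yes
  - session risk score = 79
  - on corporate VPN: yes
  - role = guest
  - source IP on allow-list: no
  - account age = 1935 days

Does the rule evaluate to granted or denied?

Atomic conditions:
  role ∈ {admin, auditor, guest, viewer}: guest is in the set → true
  on corporate VPN: yes → true
  request region ∈ {ap-south, eu-west, sa-east, us-west}: ap-south is in the set → true
  resource owner approved: yes → true
  department ∈ {finance, ops, sales}: eng is not in the set → false
  account age = 2335 days: 1935 == 2335 is false
  session risk score ≤ 62: 79 ≤ 62 is false
  request hour (0-23) < 4: 3 < 4 is true
  clearance level ≥ 3: 2 ≥ 3 is false
  NOT source IP on allow-list: no → true
  MFA completed: no → false
  NOT device is managed: no → true
  account age ≤ 494 days: 1935 ≤ 494 is false
  role = viewer: guest == viewer is false
Combine:
[1.3] NOT true = false
[1] true AND true AND false = false
[2] true AND false = false
[3] true AND false = false
[4] false AND true AND false = false
[5.2] NOT false = true
[5] true AND true AND true = true
[6] true AND false AND false = false
[root] false OR false OR false OR false OR true OR false = true
Overall: true → granted

Granted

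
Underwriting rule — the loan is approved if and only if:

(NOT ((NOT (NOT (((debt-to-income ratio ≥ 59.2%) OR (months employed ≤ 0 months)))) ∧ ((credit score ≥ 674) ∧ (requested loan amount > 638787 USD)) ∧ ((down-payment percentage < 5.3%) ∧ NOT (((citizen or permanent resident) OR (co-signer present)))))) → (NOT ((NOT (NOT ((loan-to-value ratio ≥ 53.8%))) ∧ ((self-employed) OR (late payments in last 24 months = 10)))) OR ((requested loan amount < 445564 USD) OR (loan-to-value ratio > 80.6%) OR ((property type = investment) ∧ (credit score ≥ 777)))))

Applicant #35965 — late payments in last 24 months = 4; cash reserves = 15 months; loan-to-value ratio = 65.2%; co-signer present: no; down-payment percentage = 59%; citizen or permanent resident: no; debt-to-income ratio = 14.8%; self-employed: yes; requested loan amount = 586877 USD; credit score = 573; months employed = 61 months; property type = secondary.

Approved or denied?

Denied

Atomic conditions:
  debt-to-income ratio ≥ 59.2%: 14.8 ≥ 59.2 is false
  months employed ≤ 0 months: 61 ≤ 0 is false
  credit score ≥ 674: 573 ≥ 674 is false
  requested loan amount > 638787 USD: 586877 > 638787 is false
  down-payment percentage < 5.3%: 59 < 5.3 is false
  citizen or permanent resident: no → false
  co-signer present: no → false
  loan-to-value ratio ≥ 53.8%: 65.2 ≥ 53.8 is true
  self-employed: yes → true
  late payments in last 24 months = 10: 4 == 10 is false
  requested loan amount < 445564 USD: 586877 < 445564 is false
  loan-to-value ratio > 80.6%: 65.2 > 80.6 is false
  property type = investment: secondary == investment is false
  credit score ≥ 777: 573 ≥ 777 is false
Combine:
[1.1.1.1.1] false OR false = false
[1.1.1.1] NOT false = true
[1.1.1] NOT true = false
[1.1.2] false AND false = false
[1.1.3.2.1] false OR false = false
[1.1.3.2] NOT false = true
[1.1.3] false AND true = false
[1.1] false AND false AND false = false
[1] NOT false = true
[2.1.1.1.1] NOT true = false
[2.1.1.1] NOT false = true
[2.1.1.2] true OR false = true
[2.1.1] true AND true = true
[2.1] NOT true = false
[2.2.3] false AND false = false
[2.2] false OR false OR false = false
[2] false OR false = false
[root] true → false = false
Overall: false → denied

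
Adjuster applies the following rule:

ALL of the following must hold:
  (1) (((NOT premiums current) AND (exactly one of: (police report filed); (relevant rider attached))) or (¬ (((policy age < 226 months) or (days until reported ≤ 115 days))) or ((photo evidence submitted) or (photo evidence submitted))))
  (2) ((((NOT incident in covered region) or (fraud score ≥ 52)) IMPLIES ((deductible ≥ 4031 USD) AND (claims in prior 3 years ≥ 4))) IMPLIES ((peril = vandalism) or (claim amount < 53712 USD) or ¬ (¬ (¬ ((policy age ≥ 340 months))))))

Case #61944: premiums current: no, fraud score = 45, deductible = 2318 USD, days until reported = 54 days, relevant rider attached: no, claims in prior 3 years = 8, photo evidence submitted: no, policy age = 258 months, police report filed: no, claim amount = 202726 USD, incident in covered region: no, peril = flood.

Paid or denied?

Atomic conditions:
  NOT premiums current: no → true
  police report filed: no → false
  relevant rider attached: no → false
  policy age < 226 months: 258 < 226 is false
  days until reported ≤ 115 days: 54 ≤ 115 is true
  photo evidence submitted: no → false
  NOT incident in covered region: no → true
  fraud score ≥ 52: 45 ≥ 52 is false
  deductible ≥ 4031 USD: 2318 ≥ 4031 is false
  claims in prior 3 years ≥ 4: 8 ≥ 4 is true
  peril = vandalism: flood == vandalism is false
  claim amount < 53712 USD: 202726 < 53712 is false
  policy age ≥ 340 months: 258 ≥ 340 is false
Combine:
[1.1.2] exactly-one(false, false) = false
[1.1] true AND false = false
[1.2.1.1] false OR true = true
[1.2.1] NOT true = false
[1.2.2] false OR false = false
[1.2] false OR false = false
[1] false OR false = false
[2.1.1] true OR false = true
[2.1.2] false AND true = false
[2.1] true → false = false
[2.2.3.1.1] NOT false = true
[2.2.3.1] NOT true = false
[2.2.3] NOT false = true
[2.2] false OR false OR true = true
[2] false → true (antecedent false ⇒ implication holds) = true
[root] false AND true = false
Overall: false → denied

Denied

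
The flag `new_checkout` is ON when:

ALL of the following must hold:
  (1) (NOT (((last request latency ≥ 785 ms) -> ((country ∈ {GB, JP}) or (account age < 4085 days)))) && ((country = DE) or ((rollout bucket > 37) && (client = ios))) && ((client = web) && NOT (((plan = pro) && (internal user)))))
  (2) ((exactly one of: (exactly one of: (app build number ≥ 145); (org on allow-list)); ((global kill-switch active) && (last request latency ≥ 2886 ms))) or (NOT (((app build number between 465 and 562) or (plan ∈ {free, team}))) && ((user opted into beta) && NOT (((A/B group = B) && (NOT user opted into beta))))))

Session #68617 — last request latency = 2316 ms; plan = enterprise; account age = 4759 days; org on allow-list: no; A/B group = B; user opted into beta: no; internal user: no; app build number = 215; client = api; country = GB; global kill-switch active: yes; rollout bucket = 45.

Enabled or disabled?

Disabled

Atomic conditions:
  last request latency ≥ 785 ms: 2316 ≥ 785 is true
  country ∈ {GB, JP}: GB is in the set → true
  account age < 4085 days: 4759 < 4085 is false
  country = DE: GB == DE is false
  rollout bucket > 37: 45 > 37 is true
  client = ios: api == ios is false
  client = web: api == web is false
  plan = pro: enterprise == pro is false
  internal user: no → false
  app build number ≥ 145: 215 ≥ 145 is true
  org on allow-list: no → false
  global kill-switch active: yes → true
  last request latency ≥ 2886 ms: 2316 ≥ 2886 is false
  app build number between 465 and 562: 215 in [465, 562] is false
  plan ∈ {free, team}: enterprise is not in the set → false
  user opted into beta: no → false
  A/B group = B: B == B is true
  NOT user opted into beta: no → true
Combine:
[1.1.1.2] true OR false = true
[1.1.1] true → true = true
[1.1] NOT true = false
[1.2.2] true AND false = false
[1.2] false OR false = false
[1.3.2.1] false AND false = false
[1.3.2] NOT false = true
[1.3] false AND true = false
[1] false AND false AND false = false
[2.1.1] exactly-one(true, false) = true
[2.1.2] true AND false = false
[2.1] exactly-one(true, false) = true
[2.2.1.1] false OR false = false
[2.2.1] NOT false = true
[2.2.2.2.1] true AND true = true
[2.2.2.2] NOT true = false
[2.2.2] false AND false = false
[2.2] true AND false = false
[2] true OR false = true
[root] false AND true = false
Overall: false → disabled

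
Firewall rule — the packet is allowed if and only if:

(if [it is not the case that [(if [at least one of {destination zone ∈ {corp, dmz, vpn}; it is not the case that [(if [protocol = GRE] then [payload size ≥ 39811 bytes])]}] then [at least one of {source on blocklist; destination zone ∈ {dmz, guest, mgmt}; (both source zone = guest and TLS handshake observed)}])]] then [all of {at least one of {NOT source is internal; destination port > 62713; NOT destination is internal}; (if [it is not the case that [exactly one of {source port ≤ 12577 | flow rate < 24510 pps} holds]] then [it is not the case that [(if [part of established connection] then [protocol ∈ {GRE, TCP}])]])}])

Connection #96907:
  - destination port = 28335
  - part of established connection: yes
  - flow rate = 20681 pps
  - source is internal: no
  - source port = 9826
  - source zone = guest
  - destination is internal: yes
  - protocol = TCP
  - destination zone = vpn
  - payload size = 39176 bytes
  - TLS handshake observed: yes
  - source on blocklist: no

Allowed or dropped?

Allowed

Atomic conditions:
  destination zone ∈ {corp, dmz, vpn}: vpn is in the set → true
  protocol = GRE: TCP == GRE is false
  payload size ≥ 39811 bytes: 39176 ≥ 39811 is false
  source on blocklist: no → false
  destination zone ∈ {dmz, guest, mgmt}: vpn is not in the set → false
  source zone = guest: guest == guest is true
  TLS handshake observed: yes → true
  NOT source is internal: no → true
  destination port > 62713: 28335 > 62713 is false
  NOT destination is internal: yes → false
  source port ≤ 12577: 9826 ≤ 12577 is true
  flow rate < 24510 pps: 20681 < 24510 is true
  part of established connection: yes → true
  protocol ∈ {GRE, TCP}: TCP is in the set → true
Combine:
[1.1.1.2.1] false → false (antecedent false ⇒ implication holds) = true
[1.1.1.2] NOT true = false
[1.1.1] true OR false = true
[1.1.2.3] true AND true = true
[1.1.2] false OR false OR true = true
[1.1] true → true = true
[1] NOT true = false
[2.1] true OR false OR false = true
[2.2.1.1] exactly-one(true, true) = false
[2.2.1] NOT false = true
[2.2.2.1] true → true = true
[2.2.2] NOT true = false
[2.2] true → false = false
[2] true AND false = false
[root] false → false (antecedent false ⇒ implication holds) = true
Overall: true → allowed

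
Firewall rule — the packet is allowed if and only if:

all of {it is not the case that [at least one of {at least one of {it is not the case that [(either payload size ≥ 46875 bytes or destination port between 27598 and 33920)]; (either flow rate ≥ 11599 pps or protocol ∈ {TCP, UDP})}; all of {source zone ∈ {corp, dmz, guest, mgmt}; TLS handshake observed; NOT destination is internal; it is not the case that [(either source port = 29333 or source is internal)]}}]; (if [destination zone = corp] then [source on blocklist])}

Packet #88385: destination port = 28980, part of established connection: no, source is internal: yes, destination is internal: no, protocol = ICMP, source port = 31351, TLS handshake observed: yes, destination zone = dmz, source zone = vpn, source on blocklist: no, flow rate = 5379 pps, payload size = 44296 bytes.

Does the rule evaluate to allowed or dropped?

Atomic conditions:
  payload size ≥ 46875 bytes: 44296 ≥ 46875 is false
  destination port between 27598 and 33920: 28980 in [27598, 33920] is true
  flow rate ≥ 11599 pps: 5379 ≥ 11599 is false
  protocol ∈ {TCP, UDP}: ICMP is not in the set → false
  source zone ∈ {corp, dmz, guest, mgmt}: vpn is not in the set → false
  TLS handshake observed: yes → true
  NOT destination is internal: no → true
  source port = 29333: 31351 == 29333 is false
  source is internal: yes → true
  destination zone = corp: dmz == corp is false
  source on blocklist: no → false
Combine:
[1.1.1.1.1] false OR true = true
[1.1.1.1] NOT true = false
[1.1.1.2] false OR false = false
[1.1.1] false OR false = false
[1.1.2.4.1] false OR true = true
[1.1.2.4] NOT true = false
[1.1.2] false AND true AND true AND false = false
[1.1] false OR false = false
[1] NOT false = true
[2] false → false (antecedent false ⇒ implication holds) = true
[root] true AND true = true
Overall: true → allowed

Allowed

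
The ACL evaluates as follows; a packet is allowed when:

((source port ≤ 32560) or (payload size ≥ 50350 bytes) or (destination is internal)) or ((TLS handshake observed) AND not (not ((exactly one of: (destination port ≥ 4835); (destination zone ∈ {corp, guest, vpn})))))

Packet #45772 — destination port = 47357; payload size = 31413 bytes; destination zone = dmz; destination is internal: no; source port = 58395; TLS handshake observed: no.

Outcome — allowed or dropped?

Atomic conditions:
  source port ≤ 32560: 58395 ≤ 32560 is false
  payload size ≥ 50350 bytes: 31413 ≥ 50350 is false
  destination is internal: no → false
  TLS handshake observed: no → false
  destination port ≥ 4835: 47357 ≥ 4835 is true
  destination zone ∈ {corp, guest, vpn}: dmz is not in the set → false
Combine:
[1] false OR false OR false = false
[2.2.1.1] exactly-one(true, false) = true
[2.2.1] NOT true = false
[2.2] NOT false = true
[2] false AND true = false
[root] false OR false = false
Overall: false → dropped

Dropped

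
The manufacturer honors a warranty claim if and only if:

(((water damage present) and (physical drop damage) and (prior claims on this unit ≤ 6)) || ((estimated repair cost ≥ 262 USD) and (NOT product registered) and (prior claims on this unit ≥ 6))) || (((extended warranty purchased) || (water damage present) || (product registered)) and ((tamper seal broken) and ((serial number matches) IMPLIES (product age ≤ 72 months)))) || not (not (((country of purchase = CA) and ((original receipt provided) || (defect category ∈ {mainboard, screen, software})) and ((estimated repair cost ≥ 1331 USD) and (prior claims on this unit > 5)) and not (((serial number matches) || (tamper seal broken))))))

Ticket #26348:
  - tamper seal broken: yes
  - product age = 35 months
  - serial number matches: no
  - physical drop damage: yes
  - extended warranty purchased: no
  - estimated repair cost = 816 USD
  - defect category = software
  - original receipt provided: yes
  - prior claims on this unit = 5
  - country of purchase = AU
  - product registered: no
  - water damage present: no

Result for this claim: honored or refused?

Refused

Atomic conditions:
  water damage present: no → false
  physical drop damage: yes → true
  prior claims on this unit ≤ 6: 5 ≤ 6 is true
  estimated repair cost ≥ 262 USD: 816 ≥ 262 is true
  NOT product registered: no → true
  prior claims on this unit ≥ 6: 5 ≥ 6 is false
  extended warranty purchased: no → false
  product registered: no → false
  tamper seal broken: yes → true
  serial number matches: no → false
  product age ≤ 72 months: 35 ≤ 72 is true
  country of purchase = CA: AU == CA is false
  original receipt provided: yes → true
  defect category ∈ {mainboard, screen, software}: software is in the set → true
  estimated repair cost ≥ 1331 USD: 816 ≥ 1331 is false
  prior claims on this unit > 5: 5 > 5 is false
Combine:
[1.1] false AND true AND true = false
[1.2] true AND true AND false = false
[1] false OR false = false
[2.1] false OR false OR false = false
[2.2.2] false → true (antecedent false ⇒ implication holds) = true
[2.2] true AND true = true
[2] false AND true = false
[3.1.1.2] true OR true = true
[3.1.1.3] false AND false = false
[3.1.1.4.1] false OR true = true
[3.1.1.4] NOT true = false
[3.1.1] false AND true AND false AND false = false
[3.1] NOT false = true
[3] NOT true = false
[root] false OR false OR false = false
Overall: false → refused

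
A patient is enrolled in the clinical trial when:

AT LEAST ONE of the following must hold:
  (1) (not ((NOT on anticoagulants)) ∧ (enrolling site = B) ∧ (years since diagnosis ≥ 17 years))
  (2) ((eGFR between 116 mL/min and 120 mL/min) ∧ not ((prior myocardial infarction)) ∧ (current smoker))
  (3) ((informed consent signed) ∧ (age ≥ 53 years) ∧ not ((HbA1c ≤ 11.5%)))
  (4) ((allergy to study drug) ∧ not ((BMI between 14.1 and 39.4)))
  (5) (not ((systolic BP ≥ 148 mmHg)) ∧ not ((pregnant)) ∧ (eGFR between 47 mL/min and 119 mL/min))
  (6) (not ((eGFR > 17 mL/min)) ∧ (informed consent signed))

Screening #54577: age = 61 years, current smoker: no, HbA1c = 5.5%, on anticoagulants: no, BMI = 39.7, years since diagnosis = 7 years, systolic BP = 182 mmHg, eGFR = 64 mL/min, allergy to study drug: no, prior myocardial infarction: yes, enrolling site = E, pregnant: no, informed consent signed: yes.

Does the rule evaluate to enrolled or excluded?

Atomic conditions:
  NOT on anticoagulants: no → true
  enrolling site = B: E == B is false
  years since diagnosis ≥ 17 years: 7 ≥ 17 is false
  eGFR between 116 mL/min and 120 mL/min: 64 in [116, 120] is false
  prior myocardial infarction: yes → true
  current smoker: no → false
  informed consent signed: yes → true
  age ≥ 53 years: 61 ≥ 53 is true
  HbA1c ≤ 11.5%: 5.5 ≤ 11.5 is true
  allergy to study drug: no → false
  BMI between 14.1 and 39.4: 39.7 in [14.1, 39.4] is false
  systolic BP ≥ 148 mmHg: 182 ≥ 148 is true
  pregnant: no → false
  eGFR between 47 mL/min and 119 mL/min: 64 in [47, 119] is true
  eGFR > 17 mL/min: 64 > 17 is true
Combine:
[1.1] NOT true = false
[1] false AND false AND false = false
[2.2] NOT true = false
[2] false AND false AND false = false
[3.3] NOT true = false
[3] true AND true AND false = false
[4.2] NOT false = true
[4] false AND true = false
[5.1] NOT true = false
[5.2] NOT false = true
[5] false AND true AND true = false
[6.1] NOT true = false
[6] false AND true = false
[root] false OR false OR false OR false OR false OR false = false
Overall: false → excluded

Excluded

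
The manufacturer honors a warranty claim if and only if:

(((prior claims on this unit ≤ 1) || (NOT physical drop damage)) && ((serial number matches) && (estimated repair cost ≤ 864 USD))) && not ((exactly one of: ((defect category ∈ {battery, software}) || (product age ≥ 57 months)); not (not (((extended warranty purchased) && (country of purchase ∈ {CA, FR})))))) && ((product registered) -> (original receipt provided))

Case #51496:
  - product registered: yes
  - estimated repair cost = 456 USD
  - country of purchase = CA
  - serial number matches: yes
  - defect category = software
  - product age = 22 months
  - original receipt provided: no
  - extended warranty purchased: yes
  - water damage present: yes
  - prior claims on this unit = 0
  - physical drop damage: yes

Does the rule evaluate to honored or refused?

Atomic conditions:
  prior claims on this unit ≤ 1: 0 ≤ 1 is true
  NOT physical drop damage: yes → false
  serial number matches: yes → true
  estimated repair cost ≤ 864 USD: 456 ≤ 864 is true
  defect category ∈ {battery, software}: software is in the set → true
  product age ≥ 57 months: 22 ≥ 57 is false
  extended warranty purchased: yes → true
  country of purchase ∈ {CA, FR}: CA is in the set → true
  product registered: yes → true
  original receipt provided: no → false
Combine:
[1.1] true OR false = true
[1.2] true AND true = true
[1] true AND true = true
[2.1.1] true OR false = true
[2.1.2.1.1] true AND true = true
[2.1.2.1] NOT true = false
[2.1.2] NOT false = true
[2.1] exactly-one(true, true) = false
[2] NOT false = true
[3] true → false = false
[root] true AND true AND false = false
Overall: false → refused

Refused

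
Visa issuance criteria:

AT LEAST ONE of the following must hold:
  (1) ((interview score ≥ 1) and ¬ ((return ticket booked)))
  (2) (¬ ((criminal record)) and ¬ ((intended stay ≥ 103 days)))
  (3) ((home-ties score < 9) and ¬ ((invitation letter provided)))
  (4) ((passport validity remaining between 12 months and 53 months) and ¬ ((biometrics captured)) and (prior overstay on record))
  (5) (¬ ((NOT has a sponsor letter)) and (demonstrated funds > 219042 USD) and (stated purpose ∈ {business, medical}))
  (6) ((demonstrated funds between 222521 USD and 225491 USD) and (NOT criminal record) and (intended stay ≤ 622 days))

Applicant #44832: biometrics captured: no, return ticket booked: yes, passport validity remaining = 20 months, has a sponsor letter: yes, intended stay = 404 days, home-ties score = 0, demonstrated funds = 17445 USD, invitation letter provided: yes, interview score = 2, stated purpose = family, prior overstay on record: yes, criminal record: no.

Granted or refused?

Atomic conditions:
  interview score ≥ 1: 2 ≥ 1 is true
  return ticket booked: yes → true
  criminal record: no → false
  intended stay ≥ 103 days: 404 ≥ 103 is true
  home-ties score < 9: 0 < 9 is true
  invitation letter provided: yes → true
  passport validity remaining between 12 months and 53 months: 20 in [12, 53] is true
  biometrics captured: no → false
  prior overstay on record: yes → true
  NOT has a sponsor letter: yes → false
  demonstrated funds > 219042 USD: 17445 > 219042 is false
  stated purpose ∈ {business, medical}: family is not in the set → false
  demonstrated funds between 222521 USD and 225491 USD: 17445 in [222521, 225491] is false
  NOT criminal record: no → true
  intended stay ≤ 622 days: 404 ≤ 622 is true
Combine:
[1.2] NOT true = false
[1] true AND false = false
[2.1] NOT false = true
[2.2] NOT true = false
[2] true AND false = false
[3.2] NOT true = false
[3] true AND false = false
[4.2] NOT false = true
[4] true AND true AND true = true
[5.1] NOT false = true
[5] true AND false AND false = false
[6] false AND true AND true = false
[root] false OR false OR false OR true OR false OR false = true
Overall: true → granted

Granted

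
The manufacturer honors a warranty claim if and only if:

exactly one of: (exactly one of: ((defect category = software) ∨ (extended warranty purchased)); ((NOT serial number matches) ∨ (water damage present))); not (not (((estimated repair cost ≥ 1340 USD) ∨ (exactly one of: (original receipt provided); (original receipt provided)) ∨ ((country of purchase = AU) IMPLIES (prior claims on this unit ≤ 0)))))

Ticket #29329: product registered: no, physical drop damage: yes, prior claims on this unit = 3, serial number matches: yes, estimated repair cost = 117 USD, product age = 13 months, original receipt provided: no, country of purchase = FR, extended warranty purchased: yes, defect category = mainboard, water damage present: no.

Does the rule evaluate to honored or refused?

Refused

Atomic conditions:
  defect category = software: mainboard == software is false
  extended warranty purchased: yes → true
  NOT serial number matches: yes → false
  water damage present: no → false
  estimated repair cost ≥ 1340 USD: 117 ≥ 1340 is false
  original receipt provided: no → false
  country of purchase = AU: FR == AU is false
  prior claims on this unit ≤ 0: 3 ≤ 0 is false
Combine:
[1.1] false OR true = true
[1.2] false OR false = false
[1] exactly-one(true, false) = true
[2.1.1.2] exactly-one(false, false) = false
[2.1.1.3] false → false (antecedent false ⇒ implication holds) = true
[2.1.1] false OR false OR true = true
[2.1] NOT true = false
[2] NOT false = true
[root] exactly-one(true, true) = false
Overall: false → refused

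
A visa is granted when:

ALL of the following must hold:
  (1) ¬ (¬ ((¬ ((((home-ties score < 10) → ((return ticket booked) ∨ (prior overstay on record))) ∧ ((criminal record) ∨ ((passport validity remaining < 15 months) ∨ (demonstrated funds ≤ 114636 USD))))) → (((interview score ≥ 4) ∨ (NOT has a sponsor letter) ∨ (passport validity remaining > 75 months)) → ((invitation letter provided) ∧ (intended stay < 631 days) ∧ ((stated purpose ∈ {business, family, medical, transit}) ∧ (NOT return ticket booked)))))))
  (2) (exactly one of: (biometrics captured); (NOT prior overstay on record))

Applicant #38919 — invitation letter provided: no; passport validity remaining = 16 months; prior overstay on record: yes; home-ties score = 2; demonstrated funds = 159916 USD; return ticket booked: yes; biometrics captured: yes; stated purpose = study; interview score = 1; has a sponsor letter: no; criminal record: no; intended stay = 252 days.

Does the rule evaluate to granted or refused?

Atomic conditions:
  home-ties score < 10: 2 < 10 is true
  return ticket booked: yes → true
  prior overstay on record: yes → true
  criminal record: no → false
  passport validity remaining < 15 months: 16 < 15 is false
  demonstrated funds ≤ 114636 USD: 159916 ≤ 114636 is false
  interview score ≥ 4: 1 ≥ 4 is false
  NOT has a sponsor letter: no → true
  passport validity remaining > 75 months: 16 > 75 is false
  invitation letter provided: no → false
  intended stay < 631 days: 252 < 631 is true
  stated purpose ∈ {business, family, medical, transit}: study is not in the set → false
  NOT return ticket booked: yes → false
  biometrics captured: yes → true
  NOT prior overstay on record: yes → false
Combine:
[1.1.1.1.1.1.2] true OR true = true
[1.1.1.1.1.1] true → true = true
[1.1.1.1.1.2.2] false OR false = false
[1.1.1.1.1.2] false OR false = false
[1.1.1.1.1] true AND false = false
[1.1.1.1] NOT false = true
[1.1.1.2.1] false OR true OR false = true
[1.1.1.2.2.3] false AND false = false
[1.1.1.2.2] false AND true AND false = false
[1.1.1.2] true → false = false
[1.1.1] true → false = false
[1.1] NOT false = true
[1] NOT true = false
[2] exactly-one(true, false) = true
[root] false AND true = false
Overall: false → refused

Refused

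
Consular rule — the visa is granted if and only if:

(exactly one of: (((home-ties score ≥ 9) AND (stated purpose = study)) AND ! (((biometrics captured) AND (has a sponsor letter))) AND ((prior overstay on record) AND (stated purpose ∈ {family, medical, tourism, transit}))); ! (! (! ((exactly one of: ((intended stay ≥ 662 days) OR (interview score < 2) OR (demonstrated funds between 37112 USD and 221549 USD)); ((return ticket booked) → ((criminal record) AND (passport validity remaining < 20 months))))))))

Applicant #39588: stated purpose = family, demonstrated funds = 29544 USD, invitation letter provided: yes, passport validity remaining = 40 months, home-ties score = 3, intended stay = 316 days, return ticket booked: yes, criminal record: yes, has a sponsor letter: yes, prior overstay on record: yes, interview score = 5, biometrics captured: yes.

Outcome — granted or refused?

Granted

Atomic conditions:
  home-ties score ≥ 9: 3 ≥ 9 is false
  stated purpose = study: family == study is false
  biometrics captured: yes → true
  has a sponsor letter: yes → true
  prior overstay on record: yes → true
  stated purpose ∈ {family, medical, tourism, transit}: family is in the set → true
  intended stay ≥ 662 days: 316 ≥ 662 is false
  interview score < 2: 5 < 2 is false
  demonstrated funds between 37112 USD and 221549 USD: 29544 in [37112, 221549] is false
  return ticket booked: yes → true
  criminal record: yes → true
  passport validity remaining < 20 months: 40 < 20 is false
Combine:
[1.1] false AND false = false
[1.2.1] true AND true = true
[1.2] NOT true = false
[1.3] true AND true = true
[1] false AND false AND true = false
[2.1.1.1.1] false OR false OR false = false
[2.1.1.1.2.2] true AND false = false
[2.1.1.1.2] true → false = false
[2.1.1.1] exactly-one(false, false) = false
[2.1.1] NOT false = true
[2.1] NOT true = false
[2] NOT false = true
[root] exactly-one(false, true) = true
Overall: true → granted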